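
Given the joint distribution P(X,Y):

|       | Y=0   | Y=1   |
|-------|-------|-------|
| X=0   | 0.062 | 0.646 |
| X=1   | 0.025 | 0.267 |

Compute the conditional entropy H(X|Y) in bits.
0.8713 bits

H(X|Y) = H(X,Y) - H(Y)

H(X,Y) = -Σ_{x,y} P(x,y) log₂ P(x,y). Per-cell terms -P(x,y)·log₂P(x,y):
  X=0: 0.24872, 0.40723
  X=1: 0.13305, 0.50866
Sum of the 4 terms: H(X,Y) = 1.2977 bits

Marginal of Y (column sums):
  P(Y=0) = 0.062 + 0.025 = 0.087
  P(Y=1) = 0.646 + 0.267 = 0.913
H(Y) = -[0.087·log₂(0.087) + 0.913·log₂(0.913)]
  = 0.30649 + 0.11989 = 0.4264 bits

H(X|Y) = H(X,Y) - H(Y) = 1.2977 - 0.4264 = 0.8713 bits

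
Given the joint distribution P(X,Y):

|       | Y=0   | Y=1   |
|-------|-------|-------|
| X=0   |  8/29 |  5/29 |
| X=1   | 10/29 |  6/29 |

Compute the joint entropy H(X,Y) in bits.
1.9498 bits

H(X,Y) = -Σ_{x,y} P(x,y) log₂ P(x,y). Per-cell terms -P(x,y)·log₂P(x,y):
  X=0: 0.5125, 0.4373
  X=1: 0.5297, 0.4703
Sum of the 4 terms: H(X,Y) = 1.9498 bits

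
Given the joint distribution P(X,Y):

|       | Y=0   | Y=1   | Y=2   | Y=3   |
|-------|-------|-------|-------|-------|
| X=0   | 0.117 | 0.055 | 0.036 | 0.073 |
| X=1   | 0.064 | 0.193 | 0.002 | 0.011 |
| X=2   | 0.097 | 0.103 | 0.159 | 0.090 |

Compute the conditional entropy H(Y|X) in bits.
1.6974 bits

H(Y|X) = H(X,Y) - H(X)

H(X,Y) = -Σ_{x,y} P(x,y) log₂ P(x,y). Per-cell terms -P(x,y)·log₂P(x,y):
  X=0: 0.36216, 0.23014, 0.17265, 0.27565
  X=1: 0.25381, 0.45805, 0.01793, 0.07157
  X=2: 0.32649, 0.33777, 0.42181, 0.31265
Sum of the 12 terms: H(X,Y) = 3.2407 bits

Marginal of X (row sums):
  P(X=0) = 0.117 + 0.055 + 0.036 + 0.073 = 0.281
  P(X=1) = 0.064 + 0.193 + 0.002 + 0.011 = 0.270
  P(X=2) = 0.097 + 0.103 + 0.159 + 0.090 = 0.449
H(X) = -[0.281·log₂(0.281) + 0.270·log₂(0.270) + 0.449·log₂(0.449)]
  = 0.51461 + 0.51002 + 0.51869 = 1.5433 bits

H(Y|X) = H(X,Y) - H(X) = 3.2407 - 1.5433 = 1.6974 bits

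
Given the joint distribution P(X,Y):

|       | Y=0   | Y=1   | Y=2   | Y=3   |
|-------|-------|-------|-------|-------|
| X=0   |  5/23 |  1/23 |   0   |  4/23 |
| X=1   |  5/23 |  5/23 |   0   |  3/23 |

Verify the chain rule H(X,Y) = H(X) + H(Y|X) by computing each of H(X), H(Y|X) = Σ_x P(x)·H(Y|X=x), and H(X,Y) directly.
H(X) = 0.9877 bits, H(Y|X) = 1.4670 bits, H(X,Y) = 2.4547 bits

Marginal of X (row sums):
  P(X=0) = 5/23 + 1/23 + 0 + 4/23 = 10/23
  P(X=1) = 5/23 + 5/23 + 0 + 3/23 = 13/23
H(X) = -[(10/23)·log₂(10/23) + (13/23)·log₂(13/23)]
  = 0.52245 + 0.46524 = 0.9877 bits

H(Y|X) = Σ_x P(x)·H(Y|X=x):
  X=0: P(X=0) = 10/23, P(Y|X=0) = (1/2, 1/10, 0, 2/5) → H(Y|X=0) = 1.36096
  X=1: P(X=1) = 13/23, P(Y|X=1) = (5/13, 5/13, 0, 3/13) → H(Y|X=1) = 1.54858
H(Y|X) = (10/23)·1.36096 + (13/23)·1.54858 = 1.4670 bits

H(X,Y) = -Σ_{x,y} P(x,y) log₂ P(x,y). Per-cell terms -P(x,y)·log₂P(x,y):
  X=0: 0.47862, 0.19668, 0.00000, 0.43888
  X=1: 0.47862, 0.47862, 0.00000, 0.38330
  (cells with P = 0 contribute 0)
Sum of the 8 terms: H(X,Y) = 2.4547 bits

Chain rule check:
  H(X) + H(Y|X) = 0.9877 + 1.4670 = 2.4547 bits
  H(X,Y) = 2.4547 bits
✓ Chain rule verified.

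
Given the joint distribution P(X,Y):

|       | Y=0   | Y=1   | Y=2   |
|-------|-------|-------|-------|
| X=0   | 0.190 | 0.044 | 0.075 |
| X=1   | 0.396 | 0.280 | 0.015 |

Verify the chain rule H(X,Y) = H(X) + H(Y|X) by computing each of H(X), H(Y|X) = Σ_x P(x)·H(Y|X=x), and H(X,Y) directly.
H(X) = 0.8920 bits, H(Y|X) = 1.1761 bits, H(X,Y) = 2.0681 bits

Marginal of X (row sums):
  P(X=0) = 0.190 + 0.044 + 0.075 = 0.309
  P(X=1) = 0.396 + 0.280 + 0.015 = 0.691
H(X) = -[0.309·log₂(0.309) + 0.691·log₂(0.691)]
  = 0.5235 + 0.3685 = 0.8920 bits

H(Y|X) = Σ_x P(x)·H(Y|X=x):
  X=0: P(X=0) = 0.309, P(Y|X=0) = (190/309, 44/309, 25/103) → H(Y|X=0) = 1.3276
  X=1: P(X=1) = 0.691, P(Y|X=1) = (396/691, 280/691, 15/691) → H(Y|X=1) = 1.1083
H(Y|X) = 0.309·1.3276 + 0.691·1.1083 = 1.1761 bits

H(X,Y) = -Σ_{x,y} P(x,y) log₂ P(x,y). Per-cell terms -P(x,y)·log₂P(x,y):
  X=0: 0.4552, 0.1983, 0.2803
  X=1: 0.5292, 0.5142, 0.0909
Sum of the 6 terms: H(X,Y) = 2.0681 bits

Chain rule check:
  H(X) + H(Y|X) = 0.8920 + 1.1761 = 2.0681 bits
  H(X,Y) = 2.0681 bits
✓ Chain rule verified.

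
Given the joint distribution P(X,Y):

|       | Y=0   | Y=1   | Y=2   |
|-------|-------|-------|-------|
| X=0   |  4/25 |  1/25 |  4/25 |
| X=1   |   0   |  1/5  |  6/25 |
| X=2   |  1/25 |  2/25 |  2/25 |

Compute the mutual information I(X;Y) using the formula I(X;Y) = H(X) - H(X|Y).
0.2558 bits

I(X;Y) = H(X) - H(X|Y)

Marginal of X (row sums):
  P(X=0) = 4/25 + 1/25 + 4/25 = 9/25
  P(X=1) = 0 + 1/5 + 6/25 = 11/25
  P(X=2) = 1/25 + 2/25 + 2/25 = 1/5
H(X) = -[(9/25)·log₂(9/25) + (11/25)·log₂(11/25) + (1/5)·log₂(1/5)]
  = 0.530615 + 0.521147 + 0.464386 = 1.51615 bits

Marginal of Y (column sums):
  P(Y=0) = 4/25 + 0 + 1/25 = 1/5
  P(Y=1) = 1/25 + 1/5 + 2/25 = 8/25
  P(Y=2) = 4/25 + 6/25 + 2/25 = 12/25
H(X|Y) = Σ_y P(y)·H(X|Y=y):
  Y=0: P(Y=0) = 1/5, P(X|Y=0) = (4/5, 0, 1/5) → H(X|Y=0) = 0.721928
  Y=1: P(Y=1) = 8/25, P(X|Y=1) = (1/8, 5/8, 1/4) → H(X|Y=1) = 1.298795
  Y=2: P(Y=2) = 12/25, P(X|Y=2) = (1/3, 1/2, 1/6) → H(X|Y=2) = 1.459148
H(X|Y) = (1/5)·0.721928 + (8/25)·1.298795 + (12/25)·1.459148 = 1.26039 bits

I(X;Y) = H(X) - H(X|Y) = 1.51615 - 1.26039 = 0.2558 bits

Cross-check via I(X;Y) = H(X) + H(Y) - H(X,Y): computing H(Y) from the column sums and H(X,Y) from the 9 cells in the same way gives H(Y) = 1.49869 bits and H(X,Y) = 2.75908 bits, so
I(X;Y) = 1.51615 + 1.49869 - 2.75908 = 0.2558 bits ✓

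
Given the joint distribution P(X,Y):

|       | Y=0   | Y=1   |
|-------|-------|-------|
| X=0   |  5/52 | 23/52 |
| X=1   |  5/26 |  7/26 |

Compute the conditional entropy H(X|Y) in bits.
0.9458 bits

H(X|Y) = H(X,Y) - H(Y)

H(X,Y) = -Σ_{x,y} P(x,y) log₂ P(x,y). Per-cell terms -P(x,y)·log₂P(x,y):
  X=0: 0.32486, 0.52054
  X=1: 0.45741, 0.50968
Sum of the 4 terms: H(X,Y) = 1.8125 bits

Marginal of Y (column sums):
  P(Y=0) = 5/52 + 5/26 = 15/52
  P(Y=1) = 23/52 + 7/26 = 37/52
H(Y) = -[(15/52)·log₂(15/52) + (37/52)·log₂(37/52)]
  = 0.51737 + 0.34936 = 0.8667 bits

H(X|Y) = H(X,Y) - H(Y) = 1.8125 - 0.8667 = 0.9458 bits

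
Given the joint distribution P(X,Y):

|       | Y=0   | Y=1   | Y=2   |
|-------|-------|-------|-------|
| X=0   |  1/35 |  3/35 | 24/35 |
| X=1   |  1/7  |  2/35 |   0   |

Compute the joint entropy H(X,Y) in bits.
1.4606 bits

H(X,Y) = -Σ_{x,y} P(x,y) log₂ P(x,y). Per-cell terms -P(x,y)·log₂P(x,y):
  X=0: 0.14655, 0.30380, 0.37325
  X=1: 0.40105, 0.23596, 0.00000
  (cells with P = 0 contribute 0)
Sum of the 6 terms: H(X,Y) = 1.4606 bits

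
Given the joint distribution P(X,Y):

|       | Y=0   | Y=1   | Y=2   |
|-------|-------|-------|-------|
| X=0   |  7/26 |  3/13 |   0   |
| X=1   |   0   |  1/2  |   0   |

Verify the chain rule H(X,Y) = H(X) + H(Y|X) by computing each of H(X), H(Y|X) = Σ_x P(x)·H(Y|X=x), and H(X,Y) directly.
H(X) = 1.0000 bits, H(Y|X) = 0.4979 bits, H(X,Y) = 1.4979 bits

Marginal of X (row sums):
  P(X=0) = 7/26 + 3/13 + 0 = 1/2
  P(X=1) = 0 + 1/2 + 0 = 1/2
H(X) = -[(1/2)·log₂(1/2) + (1/2)·log₂(1/2)]
  = 0.50000 + 0.50000 = 1.0000 bits

H(Y|X) = Σ_x P(x)·H(Y|X=x):
  X=0: P(X=0) = 1/2, P(Y|X=0) = (7/13, 6/13, 0) → H(Y|X=0) = 0.99573
  X=1: P(X=1) = 1/2, P(Y|X=1) = (0, 1, 0) → H(Y|X=1) = 0.00000
H(Y|X) = (1/2)·0.99573 + (1/2)·0.00000 = 0.4979 bits

H(X,Y) = -Σ_{x,y} P(x,y) log₂ P(x,y). Per-cell terms -P(x,y)·log₂P(x,y):
  X=0: 0.50968, 0.48819, 0.00000
  X=1: 0.00000, 0.50000, 0.00000
  (cells with P = 0 contribute 0)
Sum of the 6 terms: H(X,Y) = 1.4979 bits

Chain rule check:
  H(X) + H(Y|X) = 1.0000 + 0.4979 = 1.4979 bits
  H(X,Y) = 1.4979 bits
✓ Chain rule verified.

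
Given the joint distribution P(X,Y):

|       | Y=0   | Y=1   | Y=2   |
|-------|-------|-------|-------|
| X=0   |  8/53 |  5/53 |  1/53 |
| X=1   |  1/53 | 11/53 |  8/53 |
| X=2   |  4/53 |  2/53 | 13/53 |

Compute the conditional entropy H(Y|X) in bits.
1.2204 bits

H(Y|X) = H(X,Y) - H(X)

H(X,Y) = -Σ_{x,y} P(x,y) log₂ P(x,y). Per-cell terms -P(x,y)·log₂P(x,y):
  X=0: 0.411762, 0.321320, 0.108074
  X=1: 0.108074, 0.470818, 0.411762
  X=2: 0.281352, 0.178412, 0.497307
Sum of the 9 terms: H(X,Y) = 2.78888 bits

Marginal of X (row sums):
  P(X=0) = 8/53 + 5/53 + 1/53 = 14/53
  P(X=1) = 1/53 + 11/53 + 8/53 = 20/53
  P(X=2) = 4/53 + 2/53 + 13/53 = 19/53
H(X) = -[(14/53)·log₂(14/53) + (20/53)·log₂(20/53) + (19/53)·log₂(19/53)]
  = 0.507319 + 0.530563 + 0.530564 = 1.56845 bits

H(Y|X) = H(X,Y) - H(X) = 2.78888 - 1.56845 = 1.2204 bits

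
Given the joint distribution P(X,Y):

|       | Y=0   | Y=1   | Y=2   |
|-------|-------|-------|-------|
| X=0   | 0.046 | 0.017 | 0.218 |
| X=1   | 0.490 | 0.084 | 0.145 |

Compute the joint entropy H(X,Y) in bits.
1.9918 bits

H(X,Y) = -Σ_{x,y} P(x,y) log₂ P(x,y). Per-cell terms -P(x,y)·log₂P(x,y):
  X=0: 0.2043, 0.0999, 0.4791
  X=1: 0.5043, 0.3002, 0.4040
Sum of the 6 terms: H(X,Y) = 1.9918 bits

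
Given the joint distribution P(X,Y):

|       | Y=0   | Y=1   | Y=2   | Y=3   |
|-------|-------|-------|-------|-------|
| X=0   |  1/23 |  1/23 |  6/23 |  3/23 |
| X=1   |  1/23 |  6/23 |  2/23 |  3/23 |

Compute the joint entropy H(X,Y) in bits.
2.6745 bits

H(X,Y) = -Σ_{x,y} P(x,y) log₂ P(x,y). Per-cell terms -P(x,y)·log₂P(x,y):
  X=0: 0.1967, 0.1967, 0.5057, 0.3833
  X=1: 0.1967, 0.5057, 0.3064, 0.3833
Sum of the 8 terms: H(X,Y) = 2.6745 bits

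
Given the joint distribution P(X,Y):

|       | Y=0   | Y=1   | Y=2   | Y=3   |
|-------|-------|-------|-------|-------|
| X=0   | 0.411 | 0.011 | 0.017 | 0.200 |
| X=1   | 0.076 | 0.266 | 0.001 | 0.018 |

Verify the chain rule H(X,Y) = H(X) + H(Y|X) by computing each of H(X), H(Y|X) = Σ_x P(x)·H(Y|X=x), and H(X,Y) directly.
H(X) = 0.9435 bits, H(Y|X) = 1.1246 bits, H(X,Y) = 2.0682 bits

Marginal of X (row sums):
  P(X=0) = 0.411 + 0.011 + 0.017 + 0.200 = 0.639
  P(X=1) = 0.076 + 0.266 + 0.001 + 0.018 = 0.361
H(X) = -[0.639·log₂(0.639) + 0.361·log₂(0.361)]
  = 0.4129 + 0.5306 = 0.9435 bits

H(Y|X) = Σ_x P(x)·H(Y|X=x):
  X=0: P(X=0) = 0.639, P(Y|X=0) = (137/213, 11/639, 17/639, 200/639) → H(Y|X=0) = 1.1741
  X=1: P(X=1) = 0.361, P(Y|X=1) = (4/19, 14/19, 1/361, 18/361) → H(Y|X=1) = 1.0371
H(Y|X) = 0.639·1.1741 + 0.361·1.0371 = 1.1246 bits

H(X,Y) = -Σ_{x,y} P(x,y) log₂ P(x,y). Per-cell terms -P(x,y)·log₂P(x,y):
  X=0: 0.5272, 0.0716, 0.0999, 0.4644
  X=1: 0.2826, 0.5082, 0.0100, 0.1043
Sum of the 8 terms: H(X,Y) = 2.0682 bits

Chain rule check:
  H(X) + H(Y|X) = 0.9435 + 1.1246 = 2.0681 bits
  H(X,Y) = 2.0682 bits
✓ Chain rule verified (Δ = 0.0001 is 4-dp rounding noise: each of the three values was rounded independently).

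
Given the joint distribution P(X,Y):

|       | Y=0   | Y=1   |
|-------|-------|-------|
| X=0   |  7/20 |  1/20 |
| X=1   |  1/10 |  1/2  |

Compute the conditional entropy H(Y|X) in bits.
0.6074 bits

H(Y|X) = H(X,Y) - H(X)

H(X,Y) = -Σ_{x,y} P(x,y) log₂ P(x,y). Per-cell terms -P(x,y)·log₂P(x,y):
  X=0: 0.5301, 0.2161
  X=1: 0.3322, 0.5000
Sum of the 4 terms: H(X,Y) = 1.5784 bits

Marginal of X (row sums):
  P(X=0) = 7/20 + 1/20 = 2/5
  P(X=1) = 1/10 + 1/2 = 3/5
H(X) = -[(2/5)·log₂(2/5) + (3/5)·log₂(3/5)]
  = 0.5288 + 0.4422 = 0.9710 bits

H(Y|X) = H(X,Y) - H(X) = 1.5784 - 0.9710 = 0.6074 bits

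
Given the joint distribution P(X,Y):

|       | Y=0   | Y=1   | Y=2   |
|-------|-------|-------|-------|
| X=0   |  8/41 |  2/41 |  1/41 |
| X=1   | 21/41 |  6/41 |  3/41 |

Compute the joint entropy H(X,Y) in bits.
1.9794 bits

H(X,Y) = -Σ_{x,y} P(x,y) log₂ P(x,y). Per-cell terms -P(x,y)·log₂P(x,y):
  X=0: 0.4600, 0.2126, 0.1307
  X=1: 0.4944, 0.4057, 0.2760
Sum of the 6 terms: H(X,Y) = 1.9794 bits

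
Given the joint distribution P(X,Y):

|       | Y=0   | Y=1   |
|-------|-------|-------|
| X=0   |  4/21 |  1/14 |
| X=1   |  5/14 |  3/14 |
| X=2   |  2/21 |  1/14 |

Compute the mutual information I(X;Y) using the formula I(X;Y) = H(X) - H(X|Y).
0.0093 bits

I(X;Y) = H(X) - H(X|Y)

Marginal of X (row sums):
  P(X=0) = 4/21 + 1/14 = 11/42
  P(X=1) = 5/14 + 3/14 = 4/7
  P(X=2) = 2/21 + 1/14 = 1/6
H(X) = -[(11/42)·log₂(11/42) + (4/7)·log₂(4/7) + (1/6)·log₂(1/6)]
  = 0.50623 + 0.46135 + 0.43083 = 1.3984 bits

Marginal of Y (column sums):
  P(Y=0) = 4/21 + 5/14 + 2/21 = 9/14
  P(Y=1) = 1/14 + 3/14 + 1/14 = 5/14
H(X|Y) = Σ_y P(y)·H(X|Y=y):
  Y=0: P(Y=0) = 9/14, P(X|Y=0) = (8/27, 5/9, 4/27) → H(X|Y=0) = 1.39921
  Y=1: P(Y=1) = 5/14, P(X|Y=1) = (1/5, 3/5, 1/5) → H(X|Y=1) = 1.37095
H(X|Y) = (9/14)·1.39921 + (5/14)·1.37095 = 1.3891 bits

I(X;Y) = H(X) - H(X|Y) = 1.3984 - 1.3891 = 0.0093 bits

Cross-check via I(X;Y) = H(X) + H(Y) - H(X,Y): computing H(Y) from the column sums and H(X,Y) from the 6 cells in the same way gives H(Y) = 0.9403 bits and H(X,Y) = 2.3294 bits, so
I(X;Y) = 1.3984 + 0.9403 - 2.3294 = 0.0093 bits ✓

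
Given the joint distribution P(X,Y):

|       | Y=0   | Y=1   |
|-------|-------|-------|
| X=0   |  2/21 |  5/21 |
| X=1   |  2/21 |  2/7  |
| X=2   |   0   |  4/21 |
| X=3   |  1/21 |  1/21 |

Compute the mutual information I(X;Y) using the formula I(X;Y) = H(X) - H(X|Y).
0.0999 bits

I(X;Y) = H(X) - H(X|Y)

Marginal of X (row sums):
  P(X=0) = 2/21 + 5/21 = 1/3
  P(X=1) = 2/21 + 2/7 = 8/21
  P(X=2) = 0 + 4/21 = 4/21
  P(X=3) = 1/21 + 1/21 = 2/21
H(X) = -[(1/3)·log₂(1/3) + (8/21)·log₂(8/21) + (4/21)·log₂(4/21) + (2/21)·log₂(2/21)]
  = 0.5283 + 0.5304 + 0.4557 + 0.3231 = 1.8375 bits

Marginal of Y (column sums):
  P(Y=0) = 2/21 + 2/21 + 0 + 1/21 = 5/21
  P(Y=1) = 5/21 + 2/7 + 4/21 + 1/21 = 16/21
H(X|Y) = Σ_y P(y)·H(X|Y=y):
  Y=0: P(Y=0) = 5/21, P(X|Y=0) = (2/5, 2/5, 0, 1/5) → H(X|Y=0) = 1.5219
  Y=1: P(Y=1) = 16/21, P(X|Y=1) = (5/16, 3/8, 1/4, 1/16) → H(X|Y=1) = 1.8050
H(X|Y) = (5/21)·1.5219 + (16/21)·1.8050 = 1.7376 bits

I(X;Y) = H(X) - H(X|Y) = 1.8375 - 1.7376 = 0.0999 bits

Cross-check via I(X;Y) = H(X) + H(Y) - H(X,Y): computing H(Y) from the column sums and H(X,Y) from the 8 cells in the same way gives H(Y) = 0.7919 bits and H(X,Y) = 2.5295 bits, so
I(X;Y) = 1.8375 + 0.7919 - 2.5295 = 0.0999 bits ✓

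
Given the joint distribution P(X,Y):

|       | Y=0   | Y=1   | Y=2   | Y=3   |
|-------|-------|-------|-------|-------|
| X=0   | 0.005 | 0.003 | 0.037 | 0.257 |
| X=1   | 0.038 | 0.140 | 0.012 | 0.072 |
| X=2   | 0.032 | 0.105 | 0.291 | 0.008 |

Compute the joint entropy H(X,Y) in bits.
2.7437 bits

H(X,Y) = -Σ_{x,y} P(x,y) log₂ P(x,y). Per-cell terms -P(x,y)·log₂P(x,y):
  X=0: 0.038219, 0.025142, 0.175984, 0.503761
  X=1: 0.179279, 0.397110, 0.076570, 0.273302
  X=2: 0.158905, 0.341412, 0.518245, 0.055726
Sum of the 12 terms: H(X,Y) = 2.7437 bits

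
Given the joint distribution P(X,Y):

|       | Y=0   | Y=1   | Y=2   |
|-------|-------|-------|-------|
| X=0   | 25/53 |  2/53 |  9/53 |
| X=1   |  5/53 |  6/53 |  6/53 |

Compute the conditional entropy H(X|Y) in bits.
0.7652 bits

H(X|Y) = H(X,Y) - H(Y)

H(X,Y) = -Σ_{x,y} P(x,y) log₂ P(x,y). Per-cell terms -P(x,y)·log₂P(x,y):
  X=0: 0.5114, 0.1784, 0.4344
  X=1: 0.3213, 0.3558, 0.3558
Sum of the 6 terms: H(X,Y) = 2.1571 bits

Marginal of Y (column sums):
  P(Y=0) = 25/53 + 5/53 = 30/53
  P(Y=1) = 2/53 + 6/53 = 8/53
  P(Y=2) = 9/53 + 6/53 = 15/53
H(Y) = -[(30/53)·log₂(30/53) + (8/53)·log₂(8/53) + (15/53)·log₂(15/53)]
  = 0.4647 + 0.4118 + 0.5154 = 1.3919 bits

H(X|Y) = H(X,Y) - H(Y) = 2.1571 - 1.3919 = 0.7652 bits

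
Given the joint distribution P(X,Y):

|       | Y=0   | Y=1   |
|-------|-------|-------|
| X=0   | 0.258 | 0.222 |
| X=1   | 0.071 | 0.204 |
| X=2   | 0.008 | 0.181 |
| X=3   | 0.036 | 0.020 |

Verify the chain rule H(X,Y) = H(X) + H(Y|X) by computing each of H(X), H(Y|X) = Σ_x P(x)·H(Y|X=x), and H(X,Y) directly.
H(X) = 1.7076 bits, H(Y|X) = 0.8051 bits, H(X,Y) = 2.5127 bits

Marginal of X (row sums):
  P(X=0) = 0.258 + 0.222 = 0.480
  P(X=1) = 0.071 + 0.204 = 0.275
  P(X=2) = 0.008 + 0.181 = 0.189
  P(X=3) = 0.036 + 0.020 = 0.056
H(X) = -[0.480·log₂(0.480) + 0.275·log₂(0.275) + 0.189·log₂(0.189) + 0.056·log₂(0.056)]
  = 0.50827 + 0.51219 + 0.45427 + 0.23287 = 1.7076 bits

H(Y|X) = Σ_x P(x)·H(Y|X=x):
  X=0: P(X=0) = 0.480, P(Y|X=0) = (43/80, 37/80) → H(Y|X=0) = 0.99594
  X=1: P(X=1) = 0.275, P(Y|X=1) = (71/275, 204/275) → H(Y|X=1) = 0.82399
  X=2: P(X=2) = 0.189, P(Y|X=2) = (8/189, 181/189) → H(Y|X=2) = 0.25287
  X=3: P(X=3) = 0.056, P(Y|X=3) = (9/14, 5/14) → H(Y|X=3) = 0.94029
H(Y|X) = 0.480·0.99594 + 0.275·0.82399 + 0.189·0.25287 + 0.056·0.94029 = 0.8051 bits

H(X,Y) = -Σ_{x,y} P(x,y) log₂ P(x,y). Per-cell terms -P(x,y)·log₂P(x,y):
  X=0: 0.50428, 0.48204
  X=1: 0.27094, 0.46785
  X=2: 0.05573, 0.44633
  X=3: 0.17265, 0.11288
Sum of the 8 terms: H(X,Y) = 2.5127 bits

Chain rule check:
  H(X) + H(Y|X) = 1.7076 + 0.8051 = 2.5127 bits
  H(X,Y) = 2.5127 bits
✓ Chain rule verified.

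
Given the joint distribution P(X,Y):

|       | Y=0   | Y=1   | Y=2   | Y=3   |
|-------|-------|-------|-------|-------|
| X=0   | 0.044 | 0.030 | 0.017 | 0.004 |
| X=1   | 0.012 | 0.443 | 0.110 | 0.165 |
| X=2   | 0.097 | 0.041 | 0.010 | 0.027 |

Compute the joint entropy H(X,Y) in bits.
2.5805 bits

H(X,Y) = -Σ_{x,y} P(x,y) log₂ P(x,y). Per-cell terms -P(x,y)·log₂P(x,y):
  X=0: 0.19828, 0.15177, 0.09993, 0.03186
  X=1: 0.07657, 0.52036, 0.35029, 0.42891
  X=2: 0.32649, 0.18894, 0.06644, 0.14069
Sum of the 12 terms: H(X,Y) = 2.5805 bits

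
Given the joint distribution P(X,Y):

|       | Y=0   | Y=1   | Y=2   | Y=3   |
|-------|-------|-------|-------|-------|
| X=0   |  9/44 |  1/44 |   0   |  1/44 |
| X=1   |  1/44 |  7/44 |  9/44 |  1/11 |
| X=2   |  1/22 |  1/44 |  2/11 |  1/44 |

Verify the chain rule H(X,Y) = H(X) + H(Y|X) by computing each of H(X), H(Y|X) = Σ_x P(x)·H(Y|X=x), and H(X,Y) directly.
H(X) = 1.5205 bits, H(Y|X) = 1.4228 bits, H(X,Y) = 2.9433 bits

Marginal of X (row sums):
  P(X=0) = 9/44 + 1/44 + 0 + 1/44 = 1/4
  P(X=1) = 1/44 + 7/44 + 9/44 + 1/11 = 21/44
  P(X=2) = 1/22 + 1/44 + 2/11 + 1/44 = 3/11
H(X) = -[(1/4)·log₂(1/4) + (21/44)·log₂(21/44) + (3/11)·log₂(3/11)]
  = 0.50000 + 0.50930 + 0.51122 = 1.5205 bits

H(Y|X) = Σ_x P(x)·H(Y|X=x):
  X=0: P(X=0) = 1/4, P(Y|X=0) = (9/11, 1/11, 0, 1/11) → H(Y|X=0) = 0.86586
  X=1: P(X=1) = 21/44, P(Y|X=1) = (1/21, 1/3, 3/7, 4/21) → H(Y|X=1) = 1.71704
  X=2: P(X=2) = 3/11, P(Y|X=2) = (1/6, 1/12, 2/3, 1/12) → H(Y|X=2) = 1.41830
H(Y|X) = (1/4)·0.86586 + (21/44)·1.71704 + (3/11)·1.41830 = 1.4228 bits

H(X,Y) = -Σ_{x,y} P(x,y) log₂ P(x,y). Per-cell terms -P(x,y)·log₂P(x,y):
  X=0: 0.46831, 0.12408, 0.00000, 0.12408
  X=1: 0.12408, 0.42192, 0.46831, 0.31449
  X=2: 0.20270, 0.12408, 0.44717, 0.12408
  (cells with P = 0 contribute 0)
Sum of the 12 terms: H(X,Y) = 2.9433 bits

Chain rule check:
  H(X) + H(Y|X) = 1.5205 + 1.4228 = 2.9433 bits
  H(X,Y) = 2.9433 bits
✓ Chain rule verified.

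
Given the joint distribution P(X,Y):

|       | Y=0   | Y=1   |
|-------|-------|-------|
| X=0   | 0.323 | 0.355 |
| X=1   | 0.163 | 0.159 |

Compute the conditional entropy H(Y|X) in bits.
0.9989 bits

H(Y|X) = H(X,Y) - H(X)

H(X,Y) = -Σ_{x,y} P(x,y) log₂ P(x,y). Per-cell terms -P(x,y)·log₂P(x,y):
  X=0: 0.5266, 0.5304
  X=1: 0.4266, 0.4218
Sum of the 4 terms: H(X,Y) = 1.9054 bits

Marginal of X (row sums):
  P(X=0) = 0.323 + 0.355 = 0.678
  P(X=1) = 0.163 + 0.159 = 0.322
H(X) = -[0.678·log₂(0.678) + 0.322·log₂(0.322)]
  = 0.3801 + 0.5264 = 0.9065 bits

H(Y|X) = H(X,Y) - H(X) = 1.9054 - 0.9065 = 0.9989 bits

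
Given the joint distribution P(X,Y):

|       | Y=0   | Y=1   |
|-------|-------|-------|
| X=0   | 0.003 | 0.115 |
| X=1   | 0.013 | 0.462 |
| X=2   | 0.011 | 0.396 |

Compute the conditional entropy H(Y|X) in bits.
0.1791 bits

H(Y|X) = H(X,Y) - H(X)

H(X,Y) = -Σ_{x,y} P(x,y) log₂ P(x,y). Per-cell terms -P(x,y)·log₂P(x,y):
  X=0: 0.02514, 0.35883
  X=1: 0.08145, 0.51468
  X=2: 0.07157, 0.52923
Sum of the 6 terms: H(X,Y) = 1.5809 bits

Marginal of X (row sums):
  P(X=0) = 0.003 + 0.115 = 0.118
  P(X=1) = 0.013 + 0.462 = 0.475
  P(X=2) = 0.011 + 0.396 = 0.407
H(X) = -[0.118·log₂(0.118) + 0.475·log₂(0.475) + 0.407·log₂(0.407)]
  = 0.36381 + 0.51015 + 0.52784 = 1.4018 bits

H(Y|X) = H(X,Y) - H(X) = 1.5809 - 1.4018 = 0.1791 bits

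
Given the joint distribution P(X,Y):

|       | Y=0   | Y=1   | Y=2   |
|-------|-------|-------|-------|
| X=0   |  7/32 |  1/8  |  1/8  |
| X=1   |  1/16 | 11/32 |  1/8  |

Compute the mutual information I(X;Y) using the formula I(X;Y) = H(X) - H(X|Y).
0.1401 bits

I(X;Y) = H(X) - H(X|Y)

Marginal of X (row sums):
  P(X=0) = 7/32 + 1/8 + 1/8 = 15/32
  P(X=1) = 1/16 + 11/32 + 1/8 = 17/32
H(X) = -[(15/32)·log₂(15/32) + (17/32)·log₂(17/32)]
  = 0.5124 + 0.4848 = 0.9972 bits

Marginal of Y (column sums):
  P(Y=0) = 7/32 + 1/16 = 9/32
  P(Y=1) = 1/8 + 11/32 = 15/32
  P(Y=2) = 1/8 + 1/8 = 1/4
H(X|Y) = Σ_y P(y)·H(X|Y=y):
  Y=0: P(Y=0) = 9/32, P(X|Y=0) = (7/9, 2/9) → H(X|Y=0) = 0.7642
  Y=1: P(Y=1) = 15/32, P(X|Y=1) = (4/15, 11/15) → H(X|Y=1) = 0.8366
  Y=2: P(Y=2) = 1/4, P(X|Y=2) = (1/2, 1/2) → H(X|Y=2) = 1.0000
H(X|Y) = (9/32)·0.7642 + (15/32)·0.8366 + (1/4)·1.0000 = 0.8571 bits

I(X;Y) = H(X) - H(X|Y) = 0.9972 - 0.8571 = 0.1401 bits

Cross-check via I(X;Y) = H(X) + H(Y) - H(X,Y): computing H(Y) from the column sums and H(X,Y) from the 6 cells in the same way gives H(Y) = 1.5271 bits and H(X,Y) = 2.3842 bits, so
I(X;Y) = 0.9972 + 1.5271 - 2.3842 = 0.1401 bits ✓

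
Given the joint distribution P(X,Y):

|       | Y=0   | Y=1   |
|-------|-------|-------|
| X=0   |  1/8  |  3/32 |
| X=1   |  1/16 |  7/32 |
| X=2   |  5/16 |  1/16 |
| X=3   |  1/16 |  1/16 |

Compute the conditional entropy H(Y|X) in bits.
0.7992 bits

H(Y|X) = H(X,Y) - H(X)

H(X,Y) = -Σ_{x,y} P(x,y) log₂ P(x,y). Per-cell terms -P(x,y)·log₂P(x,y):
  X=0: 0.37500, 0.32016
  X=1: 0.25000, 0.47964
  X=2: 0.52440, 0.25000
  X=3: 0.25000, 0.25000
Sum of the 8 terms: H(X,Y) = 2.6992 bits

Marginal of X (row sums):
  P(X=0) = 1/8 + 3/32 = 7/32
  P(X=1) = 1/16 + 7/32 = 9/32
  P(X=2) = 5/16 + 1/16 = 3/8
  P(X=3) = 1/16 + 1/16 = 1/8
H(X) = -[(7/32)·log₂(7/32) + (9/32)·log₂(9/32) + (3/8)·log₂(3/8) + (1/8)·log₂(1/8)]
  = 0.47964 + 0.51471 + 0.53064 + 0.37500 = 1.9000 bits

H(Y|X) = H(X,Y) - H(X) = 2.6992 - 1.9000 = 0.7992 bits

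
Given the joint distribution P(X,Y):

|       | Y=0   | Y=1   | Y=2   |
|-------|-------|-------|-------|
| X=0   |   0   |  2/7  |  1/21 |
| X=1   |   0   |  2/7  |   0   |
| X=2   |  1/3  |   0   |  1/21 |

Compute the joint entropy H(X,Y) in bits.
1.9794 bits

H(X,Y) = -Σ_{x,y} P(x,y) log₂ P(x,y). Per-cell terms -P(x,y)·log₂P(x,y):
  X=0: 0.00000, 0.51639, 0.20916
  X=1: 0.00000, 0.51639, 0.00000
  X=2: 0.52832, 0.00000, 0.20916
  (cells with P = 0 contribute 0)
Sum of the 9 terms: H(X,Y) = 1.9794 bits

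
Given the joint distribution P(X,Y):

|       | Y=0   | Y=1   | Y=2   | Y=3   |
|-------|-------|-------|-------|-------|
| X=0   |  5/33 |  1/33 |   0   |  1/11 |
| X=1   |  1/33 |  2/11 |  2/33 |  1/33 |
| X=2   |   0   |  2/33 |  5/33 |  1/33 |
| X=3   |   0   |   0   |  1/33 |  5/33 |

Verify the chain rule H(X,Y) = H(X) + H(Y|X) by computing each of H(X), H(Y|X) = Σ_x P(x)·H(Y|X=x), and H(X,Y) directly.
H(X) = 1.9760 bits, H(Y|X) = 1.2777 bits, H(X,Y) = 3.2537 bits

Marginal of X (row sums):
  P(X=0) = 5/33 + 1/33 + 0 + 1/11 = 3/11
  P(X=1) = 1/33 + 2/11 + 2/33 + 1/33 = 10/33
  P(X=2) = 0 + 2/33 + 5/33 + 1/33 = 8/33
  P(X=3) = 0 + 0 + 1/33 + 5/33 = 2/11
H(X) = -[(3/11)·log₂(3/11) + (10/33)·log₂(10/33) + (8/33)·log₂(8/33) + (2/11)·log₂(2/11)]
  = 0.511219 + 0.521959 + 0.495611 + 0.447169 = 1.9760 bits

H(Y|X) = Σ_x P(x)·H(Y|X=x):
  X=0: P(X=0) = 3/11, P(Y|X=0) = (5/9, 1/9, 0, 1/3) → H(Y|X=0) = 1.351644
  X=1: P(X=1) = 10/33, P(Y|X=1) = (1/10, 3/5, 1/5, 1/10) → H(Y|X=1) = 1.570951
  X=2: P(X=2) = 8/33, P(Y|X=2) = (0, 1/4, 5/8, 1/8) → H(Y|X=2) = 1.298795
  X=3: P(X=3) = 2/11, P(Y|X=3) = (0, 0, 1/6, 5/6) → H(Y|X=3) = 0.650022
H(Y|X) = (3/11)·1.351644 + (10/33)·1.570951 + (8/33)·1.298795 + (2/11)·0.650022 = 1.2777 bits

H(X,Y) = -Σ_{x,y} P(x,y) log₂ P(x,y). Per-cell terms -P(x,y)·log₂P(x,y):
  X=0: 0.412495, 0.152860, 0.000000, 0.314494
  X=1: 0.152860, 0.447169, 0.245115, 0.152860
  X=2: 0.000000, 0.245115, 0.412495, 0.152860
  X=3: 0.000000, 0.000000, 0.152860, 0.412495
  (cells with P = 0 contribute 0)
Sum of the 16 terms: H(X,Y) = 3.2537 bits

Chain rule check:
  H(X) + H(Y|X) = 1.9760 + 1.2777 = 3.2537 bits
  H(X,Y) = 3.2537 bits
✓ Chain rule verified.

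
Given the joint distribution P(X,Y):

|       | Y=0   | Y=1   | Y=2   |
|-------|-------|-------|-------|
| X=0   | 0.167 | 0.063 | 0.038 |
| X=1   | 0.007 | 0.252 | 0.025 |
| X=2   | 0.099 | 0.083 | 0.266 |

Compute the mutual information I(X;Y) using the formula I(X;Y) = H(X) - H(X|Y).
0.4293 bits

I(X;Y) = H(X) - H(X|Y)

Marginal of X (row sums):
  P(X=0) = 0.167 + 0.063 + 0.038 = 0.268
  P(X=1) = 0.007 + 0.252 + 0.025 = 0.284
  P(X=2) = 0.099 + 0.083 + 0.266 = 0.448
H(X) = -[0.268·log₂(0.268) + 0.284·log₂(0.284) + 0.448·log₂(0.448)]
  = 0.50912 + 0.51575 + 0.51898 = 1.54385 bits

Marginal of Y (column sums):
  P(Y=0) = 0.167 + 0.007 + 0.099 = 0.273
  P(Y=1) = 0.063 + 0.252 + 0.083 = 0.398
  P(Y=2) = 0.038 + 0.025 + 0.266 = 0.329
H(X|Y) = Σ_y P(y)·H(X|Y=y):
  Y=0: P(Y=0) = 0.273, P(X|Y=0) = (167/273, 1/39, 33/91) → H(X|Y=0) = 1.09995
  Y=1: P(Y=1) = 0.398, P(X|Y=1) = (63/398, 126/199, 83/398) → H(X|Y=1) = 1.31006
  Y=2: P(Y=2) = 0.329, P(X|Y=2) = (38/329, 25/329, 38/47) → H(X|Y=2) = 0.89014
H(X|Y) = 0.273·1.09995 + 0.398·1.31006 + 0.329·0.89014 = 1.11455 bits

I(X;Y) = H(X) - H(X|Y) = 1.54385 - 1.11455 = 0.4293 bits

Cross-check via I(X;Y) = H(X) + H(Y) - H(X,Y): computing H(Y) from the column sums and H(X,Y) from the 9 cells in the same way gives H(Y) = 1.56801 bits and H(X,Y) = 2.68255 bits, so
I(X;Y) = 1.54385 + 1.56801 - 2.68255 = 0.4293 bits ✓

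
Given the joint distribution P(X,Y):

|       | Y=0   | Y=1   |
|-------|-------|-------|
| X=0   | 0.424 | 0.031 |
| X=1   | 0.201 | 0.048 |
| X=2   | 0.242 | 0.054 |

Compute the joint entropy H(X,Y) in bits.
2.0785 bits

H(X,Y) = -Σ_{x,y} P(x,y) log₂ P(x,y). Per-cell terms -P(x,y)·log₂P(x,y):
  X=0: 0.52485, 0.15536
  X=1: 0.46526, 0.21028
  X=2: 0.49535, 0.22739
Sum of the 6 terms: H(X,Y) = 2.0785 bits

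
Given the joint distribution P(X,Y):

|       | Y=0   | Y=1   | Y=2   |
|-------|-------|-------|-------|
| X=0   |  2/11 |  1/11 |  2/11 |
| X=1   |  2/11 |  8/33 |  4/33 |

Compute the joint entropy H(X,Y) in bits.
2.5206 bits

H(X,Y) = -Σ_{x,y} P(x,y) log₂ P(x,y). Per-cell terms -P(x,y)·log₂P(x,y):
  X=0: 0.44717, 0.31449, 0.44717
  X=1: 0.44717, 0.49561, 0.36902
Sum of the 6 terms: H(X,Y) = 2.5206 bits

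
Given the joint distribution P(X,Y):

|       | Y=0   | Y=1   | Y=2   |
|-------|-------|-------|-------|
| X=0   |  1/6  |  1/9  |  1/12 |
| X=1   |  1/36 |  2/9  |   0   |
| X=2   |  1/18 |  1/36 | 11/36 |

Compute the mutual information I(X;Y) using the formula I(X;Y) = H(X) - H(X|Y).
0.5155 bits

I(X;Y) = H(X) - H(X|Y)

Marginal of X (row sums):
  P(X=0) = 1/6 + 1/9 + 1/12 = 13/36
  P(X=1) = 1/36 + 2/9 + 0 = 1/4
  P(X=2) = 1/18 + 1/36 + 11/36 = 7/18
H(X) = -[(13/36)·log₂(13/36) + (1/4)·log₂(1/4) + (7/18)·log₂(7/18)]
  = 0.5306 + 0.5000 + 0.5299 = 1.5605 bits

Marginal of Y (column sums):
  P(Y=0) = 1/6 + 1/36 + 1/18 = 1/4
  P(Y=1) = 1/9 + 2/9 + 1/36 = 13/36
  P(Y=2) = 1/12 + 0 + 11/36 = 7/18
H(X|Y) = Σ_y P(y)·H(X|Y=y):
  Y=0: P(Y=0) = 1/4, P(X|Y=0) = (2/3, 1/9, 2/9) → H(X|Y=0) = 1.2244
  Y=1: P(Y=1) = 13/36, P(X|Y=1) = (4/13, 8/13, 1/13) → H(X|Y=1) = 1.2389
  Y=2: P(Y=2) = 7/18, P(X|Y=2) = (3/14, 0, 11/14) → H(X|Y=2) = 0.7496
H(X|Y) = (1/4)·1.2244 + (13/36)·1.2389 + (7/18)·0.7496 = 1.0450 bits

I(X;Y) = H(X) - H(X|Y) = 1.5605 - 1.0450 = 0.5155 bits

Cross-check via I(X;Y) = H(X) + H(Y) - H(X,Y): computing H(Y) from the column sums and H(X,Y) from the 9 cells in the same way gives H(Y) = 1.5605 bits and H(X,Y) = 2.6055 bits, so
I(X;Y) = 1.5605 + 1.5605 - 2.6055 = 0.5155 bits ✓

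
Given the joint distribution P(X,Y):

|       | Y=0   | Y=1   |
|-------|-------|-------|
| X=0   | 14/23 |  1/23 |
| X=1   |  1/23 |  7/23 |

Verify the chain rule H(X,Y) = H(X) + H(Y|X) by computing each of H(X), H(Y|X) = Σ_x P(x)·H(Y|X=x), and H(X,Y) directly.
H(X) = 0.9321 bits, H(Y|X) = 0.4195 bits, H(X,Y) = 1.3516 bits

Marginal of X (row sums):
  P(X=0) = 14/23 + 1/23 = 15/23
  P(X=1) = 1/23 + 7/23 = 8/23
H(X) = -[(15/23)·log₂(15/23) + (8/23)·log₂(8/23)]
  = 0.40218 + 0.52993 = 0.9321 bits

H(Y|X) = Σ_x P(x)·H(Y|X=x):
  X=0: P(X=0) = 15/23, P(Y|X=0) = (14/15, 1/15) → H(Y|X=0) = 0.35336
  X=1: P(X=1) = 8/23, P(Y|X=1) = (1/8, 7/8) → H(Y|X=1) = 0.54356
H(Y|X) = (15/23)·0.35336 + (8/23)·0.54356 = 0.4195 bits

H(X,Y) = -Σ_{x,y} P(x,y) log₂ P(x,y). Per-cell terms -P(x,y)·log₂P(x,y):
  X=0: 0.43595, 0.19668
  X=1: 0.19668, 0.52232
Sum of the 4 terms: H(X,Y) = 1.3516 bits

Chain rule check:
  H(X) + H(Y|X) = 0.9321 + 0.4195 = 1.3516 bits
  H(X,Y) = 1.3516 bits
✓ Chain rule verified.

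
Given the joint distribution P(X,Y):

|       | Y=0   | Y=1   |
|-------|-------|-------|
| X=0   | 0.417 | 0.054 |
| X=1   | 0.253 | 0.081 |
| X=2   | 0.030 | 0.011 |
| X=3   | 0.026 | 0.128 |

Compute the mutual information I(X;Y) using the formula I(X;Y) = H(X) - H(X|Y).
0.2029 bits

I(X;Y) = H(X) - H(X|Y)

Marginal of X (row sums):
  P(X=0) = 0.417 + 0.054 = 0.471
  P(X=1) = 0.253 + 0.081 = 0.334
  P(X=2) = 0.030 + 0.011 = 0.041
  P(X=3) = 0.026 + 0.128 = 0.154
H(X) = -[0.471·log₂(0.471) + 0.334·log₂(0.334) + 0.041·log₂(0.041) + 0.154·log₂(0.154)]
  = 0.51160069 + 0.52841472 + 0.18893752 + 0.41564565 = 1.6445986 bits

Marginal of Y (column sums):
  P(Y=0) = 0.417 + 0.253 + 0.030 + 0.026 = 0.726
  P(Y=1) = 0.054 + 0.081 + 0.011 + 0.128 = 0.274
H(X|Y) = Σ_y P(y)·H(X|Y=y):
  Y=0: P(Y=0) = 0.726, P(X|Y=0) = (139/242, 23/66, 5/121, 13/363) → H(X|Y=0) = 1.35142448
  Y=1: P(Y=1) = 0.274, P(X|Y=1) = (27/137, 81/274, 11/274, 64/137) → H(X|Y=1) = 1.68071266
H(X|Y) = 0.726·1.35142448 + 0.274·1.68071266 = 1.4416494 bits

I(X;Y) = H(X) - H(X|Y) = 1.6445986 - 1.4416494 = 0.2029 bits

Cross-check via I(X;Y) = H(X) + H(Y) - H(X,Y): computing H(Y) from the column sums and H(X,Y) from the 8 cells in the same way gives H(Y) = 0.8471460 bits and H(X,Y) = 2.2887954 bits, so
I(X;Y) = 1.6445986 + 0.8471460 - 2.2887954 = 0.2029 bits ✓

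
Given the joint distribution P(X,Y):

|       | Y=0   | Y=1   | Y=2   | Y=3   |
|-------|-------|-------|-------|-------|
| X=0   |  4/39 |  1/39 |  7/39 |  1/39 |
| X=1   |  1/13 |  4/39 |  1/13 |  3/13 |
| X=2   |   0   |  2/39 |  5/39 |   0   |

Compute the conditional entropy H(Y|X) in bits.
1.5684 bits

H(Y|X) = H(X,Y) - H(X)

H(X,Y) = -Σ_{x,y} P(x,y) log₂ P(x,y). Per-cell terms -P(x,y)·log₂P(x,y):
  X=0: 0.3370, 0.1355, 0.4448, 0.1355
  X=1: 0.2846, 0.3370, 0.2846, 0.4882
  X=2: 0.0000, 0.2198, 0.3799, 0.0000
  (cells with P = 0 contribute 0)
Sum of the 12 terms: H(X,Y) = 3.0469 bits

Marginal of X (row sums):
  P(X=0) = 4/39 + 1/39 + 7/39 + 1/39 = 1/3
  P(X=1) = 1/13 + 4/39 + 1/13 + 3/13 = 19/39
  P(X=2) = 0 + 2/39 + 5/39 + 0 = 7/39
H(X) = -[(1/3)·log₂(1/3) + (19/39)·log₂(19/39) + (7/39)·log₂(7/39)]
  = 0.5283 + 0.5054 + 0.4448 = 1.4785 bits

H(Y|X) = H(X,Y) - H(X) = 3.0469 - 1.4785 = 1.5684 bits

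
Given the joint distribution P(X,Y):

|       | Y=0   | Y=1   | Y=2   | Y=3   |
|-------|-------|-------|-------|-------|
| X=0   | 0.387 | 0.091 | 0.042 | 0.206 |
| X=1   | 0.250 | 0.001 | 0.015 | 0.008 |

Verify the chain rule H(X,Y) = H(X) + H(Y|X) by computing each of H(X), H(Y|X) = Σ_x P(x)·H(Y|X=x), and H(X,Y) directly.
H(X) = 0.8471 bits, H(Y|X) = 1.3158 bits, H(X,Y) = 2.1629 bits

Marginal of X (row sums):
  P(X=0) = 0.387 + 0.091 + 0.042 + 0.206 = 0.726
  P(X=1) = 0.250 + 0.001 + 0.015 + 0.008 = 0.274
H(X) = -[0.726·log₂(0.726) + 0.274·log₂(0.274)]
  = 0.33538 + 0.51176 = 0.8471 bits

H(Y|X) = Σ_x P(x)·H(Y|X=x):
  X=0: P(X=0) = 0.726, P(Y|X=0) = (129/242, 91/726, 7/121, 103/363) → H(Y|X=0) = 1.61287
  X=1: P(X=1) = 0.274, P(Y|X=1) = (125/137, 1/274, 15/274, 4/137) → H(Y|X=1) = 0.52851
H(Y|X) = 0.726·1.61287 + 0.274·0.52851 = 1.3158 bits

H(X,Y) = -Σ_{x,y} P(x,y) log₂ P(x,y). Per-cell terms -P(x,y)·log₂P(x,y):
  X=0: 0.53003, 0.31468, 0.19209, 0.46953
  X=1: 0.50000, 0.00997, 0.09088, 0.05573
Sum of the 8 terms: H(X,Y) = 2.1629 bits

Chain rule check:
  H(X) + H(Y|X) = 0.8471 + 1.3158 = 2.1629 bits
  H(X,Y) = 2.1629 bits
✓ Chain rule verified.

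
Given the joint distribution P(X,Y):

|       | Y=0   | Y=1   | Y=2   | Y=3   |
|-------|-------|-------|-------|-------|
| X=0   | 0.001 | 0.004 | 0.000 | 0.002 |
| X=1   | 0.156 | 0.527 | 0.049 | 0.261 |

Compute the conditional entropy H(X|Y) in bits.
0.0596 bits

H(X|Y) = H(X,Y) - H(Y)

H(X,Y) = -Σ_{x,y} P(x,y) log₂ P(x,y). Per-cell terms -P(x,y)·log₂P(x,y):
  X=0: 0.0100, 0.0319, 0.0000, 0.0179
  X=1: 0.4181, 0.4870, 0.2132, 0.5058
  (cells with P = 0 contribute 0)
Sum of the 8 terms: H(X,Y) = 1.6839 bits

Marginal of Y (column sums):
  P(Y=0) = 0.001 + 0.156 = 0.157
  P(Y=1) = 0.004 + 0.527 = 0.531
  P(Y=2) = 0.000 + 0.049 = 0.049
  P(Y=3) = 0.002 + 0.261 = 0.263
H(Y) = -[0.157·log₂(0.157) + 0.531·log₂(0.531) + 0.049·log₂(0.049) + 0.263·log₂(0.263)]
  = 0.4194 + 0.4849 + 0.2132 + 0.5068 = 1.6243 bits

H(X|Y) = H(X,Y) - H(Y) = 1.6839 - 1.6243 = 0.0596 bits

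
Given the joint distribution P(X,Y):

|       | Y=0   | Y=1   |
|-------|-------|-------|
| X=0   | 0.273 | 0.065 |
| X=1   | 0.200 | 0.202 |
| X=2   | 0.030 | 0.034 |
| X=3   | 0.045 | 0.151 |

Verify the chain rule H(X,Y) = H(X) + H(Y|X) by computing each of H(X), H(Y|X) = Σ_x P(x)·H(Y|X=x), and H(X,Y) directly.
H(X) = 1.7721 bits, H(Y|X) = 0.8569 bits, H(X,Y) = 2.6290 bits

Marginal of X (row sums):
  P(X=0) = 0.273 + 0.065 = 0.338
  P(X=1) = 0.200 + 0.202 = 0.402
  P(X=2) = 0.030 + 0.034 = 0.064
  P(X=3) = 0.045 + 0.151 = 0.196
H(X) = -[0.338·log₂(0.338) + 0.402·log₂(0.402) + 0.064·log₂(0.064) + 0.196·log₂(0.196)]
  = 0.52894 + 0.52852 + 0.25381 + 0.46081 = 1.7721 bits

H(Y|X) = Σ_x P(x)·H(Y|X=x):
  X=0: P(X=0) = 0.338, P(Y|X=0) = (21/26, 5/26) → H(Y|X=0) = 0.70627
  X=1: P(X=1) = 0.402, P(Y|X=1) = (100/201, 101/201) → H(Y|X=1) = 0.99998
  X=2: P(X=2) = 0.064, P(Y|X=2) = (15/32, 17/32) → H(Y|X=2) = 0.99718
  X=3: P(X=3) = 0.196, P(Y|X=3) = (45/196, 151/196) → H(Y|X=3) = 0.77730
H(Y|X) = 0.338·0.70627 + 0.402·0.99998 + 0.064·0.99718 + 0.196·0.77730 = 0.8569 bits

H(X,Y) = -Σ_{x,y} P(x,y) log₂ P(x,y). Per-cell terms -P(x,y)·log₂P(x,y):
  X=0: 0.51134, 0.25632
  X=1: 0.46439, 0.46613
  X=2: 0.15177, 0.16586
  X=3: 0.20133, 0.41183
Sum of the 8 terms: H(X,Y) = 2.6290 bits

Chain rule check:
  H(X) + H(Y|X) = 1.7721 + 0.8569 = 2.6290 bits
  H(X,Y) = 2.6290 bits
✓ Chain rule verified.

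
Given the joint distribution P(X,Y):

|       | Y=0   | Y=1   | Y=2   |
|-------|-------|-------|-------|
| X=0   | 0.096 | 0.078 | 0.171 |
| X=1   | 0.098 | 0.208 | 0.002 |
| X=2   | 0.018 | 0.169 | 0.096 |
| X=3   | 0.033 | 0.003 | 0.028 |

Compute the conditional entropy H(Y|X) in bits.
1.2370 bits

H(Y|X) = H(X,Y) - H(X)

H(X,Y) = -Σ_{x,y} P(x,y) log₂ P(x,y). Per-cell terms -P(x,y)·log₂P(x,y):
  X=0: 0.3246, 0.2871, 0.4357
  X=1: 0.3284, 0.4712, 0.0179
  X=2: 0.1043, 0.4335, 0.3246
  X=3: 0.1624, 0.0251, 0.1444
Sum of the 12 terms: H(X,Y) = 3.0592 bits

Marginal of X (row sums):
  P(X=0) = 0.096 + 0.078 + 0.171 = 0.345
  P(X=1) = 0.098 + 0.208 + 0.002 = 0.308
  P(X=2) = 0.018 + 0.169 + 0.096 = 0.283
  P(X=3) = 0.033 + 0.003 + 0.028 = 0.064
H(X) = -[0.345·log₂(0.345) + 0.308·log₂(0.308) + 0.283·log₂(0.283) + 0.064·log₂(0.064)]
  = 0.5297 + 0.5233 + 0.5154 + 0.2538 = 1.8222 bits

H(Y|X) = H(X,Y) - H(X) = 3.0592 - 1.8222 = 1.2370 bits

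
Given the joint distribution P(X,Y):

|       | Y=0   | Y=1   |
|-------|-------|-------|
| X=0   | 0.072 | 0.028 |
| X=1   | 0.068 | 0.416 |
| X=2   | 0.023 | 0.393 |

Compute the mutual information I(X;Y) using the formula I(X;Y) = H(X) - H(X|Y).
0.1442 bits

I(X;Y) = H(X) - H(X|Y)

Marginal of X (row sums):
  P(X=0) = 0.072 + 0.028 = 0.100
  P(X=1) = 0.068 + 0.416 = 0.484
  P(X=2) = 0.023 + 0.393 = 0.416
H(X) = -[0.100·log₂(0.100) + 0.484·log₂(0.484) + 0.416·log₂(0.416)]
  = 0.3322 + 0.5067 + 0.5264 = 1.3653 bits

Marginal of Y (column sums):
  P(Y=0) = 0.072 + 0.068 + 0.023 = 0.163
  P(Y=1) = 0.028 + 0.416 + 0.393 = 0.837
H(X|Y) = Σ_y P(y)·H(X|Y=y):
  Y=0: P(Y=0) = 0.163, P(X|Y=0) = (72/163, 68/163, 23/163) → H(X|Y=0) = 1.4455
  Y=1: P(Y=1) = 0.837, P(X|Y=1) = (28/837, 416/837, 131/279) → H(X|Y=1) = 1.1774
H(X|Y) = 0.163·1.4455 + 0.837·1.1774 = 1.2211 bits

I(X;Y) = H(X) - H(X|Y) = 1.3653 - 1.2211 = 0.1442 bits

Cross-check via I(X;Y) = H(X) + H(Y) - H(X,Y): computing H(Y) from the column sums and H(X,Y) from the 6 cells in the same way gives H(Y) = 0.6414 bits and H(X,Y) = 1.8625 bits, so
I(X;Y) = 1.3653 + 0.6414 - 1.8625 = 0.1442 bits ✓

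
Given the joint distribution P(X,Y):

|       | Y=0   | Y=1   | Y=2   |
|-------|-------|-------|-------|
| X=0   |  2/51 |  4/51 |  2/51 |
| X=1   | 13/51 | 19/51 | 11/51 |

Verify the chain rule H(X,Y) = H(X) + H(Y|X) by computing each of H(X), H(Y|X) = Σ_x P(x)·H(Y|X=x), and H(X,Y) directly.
H(X) = 0.6268 bits, H(Y|X) = 1.5384 bits, H(X,Y) = 2.1652 bits

Marginal of X (row sums):
  P(X=0) = 2/51 + 4/51 + 2/51 = 8/51
  P(X=1) = 13/51 + 19/51 + 11/51 = 43/51
H(X) = -[(8/51)·log₂(8/51) + (43/51)·log₂(43/51)]
  = 0.419204 + 0.207547 = 0.6268 bits

H(Y|X) = Σ_x P(x)·H(Y|X=x):
  X=0: P(X=0) = 8/51, P(Y|X=0) = (1/4, 1/2, 1/4) → H(Y|X=0) = 1.500000
  X=1: P(X=1) = 43/51, P(Y|X=1) = (13/43, 19/43, 11/43) → H(Y|X=1) = 1.545565
H(Y|X) = (8/51)·1.500000 + (43/51)·1.545565 = 1.5384 bits

H(X,Y) = -Σ_{x,y} P(x,y) log₂ P(x,y). Per-cell terms -P(x,y)·log₂P(x,y):
  X=0: 0.183232, 0.288033, 0.183232
  X=1: 0.502663, 0.530695, 0.477312
Sum of the 6 terms: H(X,Y) = 2.1652 bits

Chain rule check:
  H(X) + H(Y|X) = 0.6268 + 1.5384 = 2.1652 bits
  H(X,Y) = 2.1652 bits
✓ Chain rule verified.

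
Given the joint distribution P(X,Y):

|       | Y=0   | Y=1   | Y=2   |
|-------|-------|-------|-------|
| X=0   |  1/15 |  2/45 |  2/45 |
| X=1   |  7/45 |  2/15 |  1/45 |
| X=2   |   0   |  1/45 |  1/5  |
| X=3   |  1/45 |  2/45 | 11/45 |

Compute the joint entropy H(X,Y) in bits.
2.9919 bits

H(X,Y) = -Σ_{x,y} P(x,y) log₂ P(x,y). Per-cell terms -P(x,y)·log₂P(x,y):
  X=0: 0.26046, 0.19964, 0.19964
  X=1: 0.41759, 0.38759, 0.12204
  X=2: 0.00000, 0.12204, 0.46439
  X=3: 0.12204, 0.19964, 0.49681
  (cells with P = 0 contribute 0)
Sum of the 12 terms: H(X,Y) = 2.9919 bits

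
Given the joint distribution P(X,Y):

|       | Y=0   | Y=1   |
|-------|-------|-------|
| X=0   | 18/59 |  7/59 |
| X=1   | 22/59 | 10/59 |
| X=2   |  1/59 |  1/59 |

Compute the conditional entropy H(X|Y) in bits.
1.1641 bits

H(X|Y) = H(X,Y) - H(Y)

H(X,Y) = -Σ_{x,y} P(x,y) log₂ P(x,y). Per-cell terms -P(x,y)·log₂P(x,y):
  X=0: 0.5225, 0.3649
  X=1: 0.5307, 0.4340
  X=2: 0.0997, 0.0997
Sum of the 6 terms: H(X,Y) = 2.0515 bits

Marginal of Y (column sums):
  P(Y=0) = 18/59 + 22/59 + 1/59 = 41/59
  P(Y=1) = 7/59 + 10/59 + 1/59 = 18/59
H(Y) = -[(41/59)·log₂(41/59) + (18/59)·log₂(18/59)]
  = 0.3649 + 0.5225 = 0.8874 bits

H(X|Y) = H(X,Y) - H(Y) = 2.0515 - 0.8874 = 1.1641 bits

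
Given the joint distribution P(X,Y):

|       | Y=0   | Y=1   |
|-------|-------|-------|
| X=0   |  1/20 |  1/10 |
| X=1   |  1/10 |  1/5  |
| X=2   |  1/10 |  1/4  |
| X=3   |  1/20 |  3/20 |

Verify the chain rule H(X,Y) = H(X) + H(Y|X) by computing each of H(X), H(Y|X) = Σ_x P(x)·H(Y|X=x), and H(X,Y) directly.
H(X) = 1.9261 bits, H(Y|X) = 0.8776 bits, H(X,Y) = 2.8037 bits

Marginal of X (row sums):
  P(X=0) = 1/20 + 1/10 = 3/20
  P(X=1) = 1/10 + 1/5 = 3/10
  P(X=2) = 1/10 + 1/4 = 7/20
  P(X=3) = 1/20 + 3/20 = 1/5
H(X) = -[(3/20)·log₂(3/20) + (3/10)·log₂(3/10) + (7/20)·log₂(7/20) + (1/5)·log₂(1/5)]
  = 0.4105 + 0.5211 + 0.5301 + 0.4644 = 1.9261 bits

H(Y|X) = Σ_x P(x)·H(Y|X=x):
  X=0: P(X=0) = 3/20, P(Y|X=0) = (1/3, 2/3) → H(Y|X=0) = 0.9183
  X=1: P(X=1) = 3/10, P(Y|X=1) = (1/3, 2/3) → H(Y|X=1) = 0.9183
  X=2: P(X=2) = 7/20, P(Y|X=2) = (2/7, 5/7) → H(Y|X=2) = 0.8631
  X=3: P(X=3) = 1/5, P(Y|X=3) = (1/4, 3/4) → H(Y|X=3) = 0.8113
H(Y|X) = (3/20)·0.9183 + (3/10)·0.9183 + (7/20)·0.8631 + (1/5)·0.8113 = 0.8776 bits

H(X,Y) = -Σ_{x,y} P(x,y) log₂ P(x,y). Per-cell terms -P(x,y)·log₂P(x,y):
  X=0: 0.2161, 0.3322
  X=1: 0.3322, 0.4644
  X=2: 0.3322, 0.5000
  X=3: 0.2161, 0.4105
Sum of the 8 terms: H(X,Y) = 2.8037 bits

Chain rule check:
  H(X) + H(Y|X) = 1.9261 + 0.8776 = 2.8037 bits
  H(X,Y) = 2.8037 bits
✓ Chain rule verified.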